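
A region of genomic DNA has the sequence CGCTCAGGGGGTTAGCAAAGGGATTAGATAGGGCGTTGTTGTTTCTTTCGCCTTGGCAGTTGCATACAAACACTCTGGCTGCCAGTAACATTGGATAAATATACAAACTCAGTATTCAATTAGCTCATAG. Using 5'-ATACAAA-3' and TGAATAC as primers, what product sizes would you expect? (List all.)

55 bp, 18 bp

The forward primer ATACAAA matches the top strand at positions 64–70, 101–107.
The reverse primer's reverse complement is GTATTCA, matching at positions 112–118.
Each forward site pairs with the reverse site to give a product ending at position 118: sizes 55, 18 bp.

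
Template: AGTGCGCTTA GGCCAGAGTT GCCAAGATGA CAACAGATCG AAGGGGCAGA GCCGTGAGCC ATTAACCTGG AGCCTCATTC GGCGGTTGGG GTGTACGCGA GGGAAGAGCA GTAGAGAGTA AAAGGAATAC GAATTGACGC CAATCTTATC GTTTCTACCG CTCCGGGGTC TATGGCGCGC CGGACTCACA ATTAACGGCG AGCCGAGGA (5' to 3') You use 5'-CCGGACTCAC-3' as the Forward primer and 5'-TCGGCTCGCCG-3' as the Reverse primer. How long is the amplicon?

27 bp

Forward primer CCGGACTCAC is found on the top strand at positions 180–189.
Reverse complement of the reverse primer: CGGCGAGCCGA. This occurs on the top strand at positions 196–206.
Product length = (reverse-primer end) − (forward-primer start) + 1 = 206 − 180 + 1 = 27 bp.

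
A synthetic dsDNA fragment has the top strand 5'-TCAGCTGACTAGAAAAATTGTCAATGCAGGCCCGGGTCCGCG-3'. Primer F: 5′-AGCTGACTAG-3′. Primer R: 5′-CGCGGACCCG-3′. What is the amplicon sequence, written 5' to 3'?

5'-AGCTGACTAGAAAAATTGTCAATGCAGGCCCGGGTCCGCG-3'

The forward primer matches the template at positions 3–12.
Taking the reverse complement of CGCGGACCCG gives CGGGTCCGCG, found at positions 33–42 on the template; the primer anneals here to the top strand with its 3' end pointing upstream.
The product is the template from position 3 through 42 (40 bp).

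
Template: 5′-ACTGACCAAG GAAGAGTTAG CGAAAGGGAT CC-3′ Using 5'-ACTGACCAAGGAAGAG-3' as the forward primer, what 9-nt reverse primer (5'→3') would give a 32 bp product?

The forward primer binds at positions 1–16, so a 32 bp product ends at position 1 + 32 − 1 = 32.
The reverse primer anneals to the top strand over positions 24–32, i.e. to AAGGGATCC.
Its sequence written 5'→3' is the reverse complement: GGATCCCTT.

5'-GGATCCCTT-3'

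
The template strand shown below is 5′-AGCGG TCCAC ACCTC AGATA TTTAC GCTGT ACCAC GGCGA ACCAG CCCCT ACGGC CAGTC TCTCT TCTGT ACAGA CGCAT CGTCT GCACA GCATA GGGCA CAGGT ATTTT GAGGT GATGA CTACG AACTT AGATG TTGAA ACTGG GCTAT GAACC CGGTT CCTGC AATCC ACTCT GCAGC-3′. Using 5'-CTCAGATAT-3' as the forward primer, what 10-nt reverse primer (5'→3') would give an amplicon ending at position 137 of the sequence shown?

5'-AACATCTAAG-3'

The forward primer binds at positions 13–21; the product's 3' end on the top strand is position 137.
The reverse primer anneals to the top strand over positions 128–137, i.e. to CTTAGATGTT.
Its sequence written 5'→3' is the reverse complement: AACATCTAAG.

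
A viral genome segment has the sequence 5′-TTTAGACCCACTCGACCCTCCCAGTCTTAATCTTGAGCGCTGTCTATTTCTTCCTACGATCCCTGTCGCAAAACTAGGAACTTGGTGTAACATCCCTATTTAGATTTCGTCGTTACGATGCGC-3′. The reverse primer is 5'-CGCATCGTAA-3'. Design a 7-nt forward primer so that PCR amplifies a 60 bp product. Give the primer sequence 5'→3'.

5'-CTGTCGC-3'

The reverse primer's reverse complement TTACGATGCG matches the template at positions 113–122, so the product ends at position 122.
A 60 bp product then starts at position 122 − 60 + 1 = 63.
The forward primer is identical to the top strand there: CTGTCGC.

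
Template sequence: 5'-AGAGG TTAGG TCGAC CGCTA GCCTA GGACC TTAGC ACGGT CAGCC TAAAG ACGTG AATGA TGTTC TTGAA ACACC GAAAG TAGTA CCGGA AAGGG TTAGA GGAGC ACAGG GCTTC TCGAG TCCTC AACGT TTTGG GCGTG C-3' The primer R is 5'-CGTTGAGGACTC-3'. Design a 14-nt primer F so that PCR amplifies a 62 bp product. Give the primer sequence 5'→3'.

The reverse primer's reverse complement GAGTCCTCAACG matches the template at positions 118–129, so the product ends at position 129.
A 62 bp product then starts at position 129 − 62 + 1 = 68.
The forward primer is identical to the top strand there: GAAACACCGAAAGT.

5'-GAAACACCGAAAGT-3'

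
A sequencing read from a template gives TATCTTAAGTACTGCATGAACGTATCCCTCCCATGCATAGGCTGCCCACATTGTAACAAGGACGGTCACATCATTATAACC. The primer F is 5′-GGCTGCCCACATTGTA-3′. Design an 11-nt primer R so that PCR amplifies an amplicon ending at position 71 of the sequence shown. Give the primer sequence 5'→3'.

5'-ATGTGACCGTC-3'

The forward primer binds at positions 40–55; the product's 3' end on the top strand is position 71.
The reverse primer anneals to the top strand over positions 61–71, i.e. to GACGGTCACAT.
Its sequence written 5'→3' is the reverse complement: ATGTGACCGTC.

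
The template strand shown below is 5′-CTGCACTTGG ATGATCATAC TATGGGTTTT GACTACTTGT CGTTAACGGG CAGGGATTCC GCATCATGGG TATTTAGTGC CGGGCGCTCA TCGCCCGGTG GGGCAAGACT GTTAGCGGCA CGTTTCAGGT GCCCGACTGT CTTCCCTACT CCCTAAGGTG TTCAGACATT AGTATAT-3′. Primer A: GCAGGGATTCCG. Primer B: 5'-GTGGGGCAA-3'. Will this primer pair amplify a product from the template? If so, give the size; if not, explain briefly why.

Primer A (GCAGGGATTCCG) matches the top strand at positions 50–61 (3' end points downstream).
Primer B (GTGGGGCAA) also matches the top strand directly, at positions 98–106 — its reverse complement TTGCCCCAC is not present.
Both primers anneal to the bottom strand with 3' ends pointing the same way, so neither can prime synthesis back toward the other.

No product — both primers anneal to the same strand and extend in the same direction.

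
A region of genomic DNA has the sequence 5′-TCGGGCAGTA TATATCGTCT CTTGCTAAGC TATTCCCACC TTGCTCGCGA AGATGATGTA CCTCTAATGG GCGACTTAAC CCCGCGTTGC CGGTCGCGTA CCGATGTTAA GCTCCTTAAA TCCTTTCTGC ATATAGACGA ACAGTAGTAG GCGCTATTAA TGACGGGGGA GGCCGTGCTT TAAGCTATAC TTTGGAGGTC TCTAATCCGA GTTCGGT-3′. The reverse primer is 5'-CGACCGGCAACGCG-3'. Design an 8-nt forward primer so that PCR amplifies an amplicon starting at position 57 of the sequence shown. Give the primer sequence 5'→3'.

The reverse primer's reverse complement CGCGTTGCCGGTCG matches the template at positions 83–96; the product starts at position 57.
The forward primer is identical to the top strand over positions 57–64: TGTACCTC.

5'-TGTACCTC-3'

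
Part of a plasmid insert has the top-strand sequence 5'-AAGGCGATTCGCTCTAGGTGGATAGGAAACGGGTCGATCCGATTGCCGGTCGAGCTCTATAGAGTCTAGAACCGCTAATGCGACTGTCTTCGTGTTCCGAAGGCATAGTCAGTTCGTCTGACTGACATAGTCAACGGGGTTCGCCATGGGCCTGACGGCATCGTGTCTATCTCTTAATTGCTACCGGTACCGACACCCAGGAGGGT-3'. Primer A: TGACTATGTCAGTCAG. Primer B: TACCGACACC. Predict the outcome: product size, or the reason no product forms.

No product — the primers' 3' ends point away from each other.

Primer A (TGACTATGTCAGTCAG) has reverse complement CTGACTGACATAGTCA, which matches the top strand at positions 118–133; primer A anneals to the top strand there with its 3' end pointing upstream toward position 118.
Primer B (TACCGACACC) matches the top strand directly at positions 188–197; it anneals to the bottom strand with its 3' end pointing downstream toward position 197.
The 3' ends diverge (primer A extends toward position 1, primer B toward position 206), so the primers never converge on a shared product.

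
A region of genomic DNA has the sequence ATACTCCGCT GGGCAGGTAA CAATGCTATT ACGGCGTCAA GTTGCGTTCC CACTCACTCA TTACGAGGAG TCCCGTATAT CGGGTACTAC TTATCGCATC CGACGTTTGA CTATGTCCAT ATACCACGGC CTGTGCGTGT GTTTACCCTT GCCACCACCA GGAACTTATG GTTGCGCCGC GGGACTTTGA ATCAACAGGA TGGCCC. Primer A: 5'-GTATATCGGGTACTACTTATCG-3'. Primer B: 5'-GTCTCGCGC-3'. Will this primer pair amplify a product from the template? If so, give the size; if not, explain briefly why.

Primer B (GTCTCGCGC) does not match the top strand, and its reverse complement GCGCGAGAC does not match either.
With no annealing site for primer B, no amplification occurs.

No product — primer B has no binding site in the template.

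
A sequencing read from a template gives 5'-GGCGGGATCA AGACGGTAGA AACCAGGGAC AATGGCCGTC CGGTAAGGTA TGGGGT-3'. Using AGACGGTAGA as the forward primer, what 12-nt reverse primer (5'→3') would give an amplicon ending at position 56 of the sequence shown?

The forward primer binds at positions 11–20; the product's 3' end on the top strand is position 56.
The reverse primer anneals to the top strand over positions 45–56, i.e. to AAGGTATGGGGT.
Its sequence written 5'→3' is the reverse complement: ACCCCATACCTT.

5'-ACCCCATACCTT-3'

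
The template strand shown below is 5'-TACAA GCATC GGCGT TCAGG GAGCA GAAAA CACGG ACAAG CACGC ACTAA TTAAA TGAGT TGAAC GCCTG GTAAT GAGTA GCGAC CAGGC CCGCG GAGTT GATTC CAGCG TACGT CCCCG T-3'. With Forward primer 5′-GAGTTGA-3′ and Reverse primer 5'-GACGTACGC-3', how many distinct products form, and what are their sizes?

The forward primer GAGTTGA matches the top strand at positions 57–63, 96–102.
The reverse primer's reverse complement is GCGTACGTC, matching at positions 108–116.
Each forward site pairs with the reverse site to give a product ending at position 116: sizes 60, 21 bp.

Two products: 60 bp, 21 bp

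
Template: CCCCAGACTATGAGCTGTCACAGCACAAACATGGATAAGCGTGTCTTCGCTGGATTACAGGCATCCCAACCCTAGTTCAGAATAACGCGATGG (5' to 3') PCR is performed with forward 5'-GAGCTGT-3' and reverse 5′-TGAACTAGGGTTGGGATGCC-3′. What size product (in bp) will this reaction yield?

Forward primer GAGCTGT is found on the top strand at positions 12–18.
The reverse primer's reverse complement is GGCATCCCAACCCTAGTTCA, which matches the template at positions 60–79.
Product length = (reverse-primer end) − (forward-primer start) + 1 = 79 − 12 + 1 = 68 bp.

68 bp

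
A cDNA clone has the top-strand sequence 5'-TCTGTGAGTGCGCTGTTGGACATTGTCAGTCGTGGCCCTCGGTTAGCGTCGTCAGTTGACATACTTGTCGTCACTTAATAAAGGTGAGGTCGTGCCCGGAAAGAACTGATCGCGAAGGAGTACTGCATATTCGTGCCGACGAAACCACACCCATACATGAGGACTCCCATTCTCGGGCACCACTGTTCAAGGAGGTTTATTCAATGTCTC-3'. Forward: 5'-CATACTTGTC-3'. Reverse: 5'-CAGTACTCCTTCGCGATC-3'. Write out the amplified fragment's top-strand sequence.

Forward primer CATACTTGTC is found on the top strand at positions 60–69.
The reverse primer's reverse complement is GATCGCGAAGGAGTACTG, which matches the template at positions 108–125.
The product is the template from position 60 through 125 (66 bp).

5'-CATACTTGTCGTCACTTAATAAAGGTGAGGTCGTGCCCGGAAAGAACTGATCGCGAAGGAGTACTG-3'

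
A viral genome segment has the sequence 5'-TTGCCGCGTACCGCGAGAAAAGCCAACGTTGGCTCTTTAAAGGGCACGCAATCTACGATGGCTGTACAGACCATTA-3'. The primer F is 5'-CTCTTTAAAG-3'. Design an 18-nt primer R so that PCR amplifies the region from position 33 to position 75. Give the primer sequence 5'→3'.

5'-AATGGTCTGTACAGCCAT-3'

The product's 3' end on the top strand is position 75.
The reverse primer anneals to the top strand over positions 58–75, i.e. to ATGGCTGTACAGACCATT.
Its sequence written 5'→3' is the reverse complement: AATGGTCTGTACAGCCAT.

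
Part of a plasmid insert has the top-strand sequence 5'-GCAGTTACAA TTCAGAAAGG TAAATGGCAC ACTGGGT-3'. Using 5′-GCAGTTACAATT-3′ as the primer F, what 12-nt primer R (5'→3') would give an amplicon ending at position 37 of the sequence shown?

The forward primer binds at positions 1–12; the product's 3' end on the top strand is position 37.
The reverse primer anneals to the top strand over positions 26–37, i.e. to GGCACACTGGGT.
Its sequence written 5'→3' is the reverse complement: ACCCAGTGTGCC.

5'-ACCCAGTGTGCC-3'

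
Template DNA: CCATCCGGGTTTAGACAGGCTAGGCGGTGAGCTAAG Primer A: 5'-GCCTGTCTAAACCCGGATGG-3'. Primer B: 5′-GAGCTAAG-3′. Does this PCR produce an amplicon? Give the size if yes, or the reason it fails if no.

No product — the primers' 3' ends point away from each other.

Primer A (GCCTGTCTAAACCCGGATGG) has reverse complement CCATCCGGGTTTAGACAGGC, which matches the top strand at positions 1–20; primer A anneals to the top strand there with its 3' end pointing upstream toward position 1.
Primer B (GAGCTAAG) matches the top strand directly at positions 29–36; it anneals to the bottom strand with its 3' end pointing downstream toward position 36.
The 3' ends diverge (primer A extends toward position 1, primer B toward position 36), so the primers never converge on a shared product.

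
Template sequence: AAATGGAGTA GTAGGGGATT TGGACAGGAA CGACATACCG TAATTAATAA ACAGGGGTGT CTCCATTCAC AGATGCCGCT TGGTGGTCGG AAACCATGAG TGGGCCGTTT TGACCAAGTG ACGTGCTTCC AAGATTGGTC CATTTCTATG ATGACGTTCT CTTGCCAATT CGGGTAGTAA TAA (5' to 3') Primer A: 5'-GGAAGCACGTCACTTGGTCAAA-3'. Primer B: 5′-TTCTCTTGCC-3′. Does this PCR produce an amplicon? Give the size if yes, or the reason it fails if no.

Primer A (GGAAGCACGTCACTTGGTCAAA) has reverse complement TTTGACCAAGTGACGTGCTTCC, which matches the top strand at positions 109–130; primer A anneals to the top strand there with its 3' end pointing upstream toward position 109.
Primer B (TTCTCTTGCC) matches the top strand directly at positions 157–166; it anneals to the bottom strand with its 3' end pointing downstream toward position 166.
The 3' ends diverge (primer A extends toward position 1, primer B toward position 183), so the primers never converge on a shared product.

No product — the primers' 3' ends point away from each other.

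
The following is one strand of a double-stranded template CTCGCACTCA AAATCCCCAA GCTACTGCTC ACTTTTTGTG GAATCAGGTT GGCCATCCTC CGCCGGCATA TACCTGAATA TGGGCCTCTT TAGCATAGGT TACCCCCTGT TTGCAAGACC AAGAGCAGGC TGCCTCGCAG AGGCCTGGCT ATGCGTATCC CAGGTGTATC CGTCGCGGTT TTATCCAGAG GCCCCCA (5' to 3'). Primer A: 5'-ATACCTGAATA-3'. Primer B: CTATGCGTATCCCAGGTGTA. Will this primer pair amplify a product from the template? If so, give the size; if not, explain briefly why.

No product — both primers anneal to the same strand and extend in the same direction.

Primer A (ATACCTGAATA) matches the top strand at positions 70–80 (3' end points downstream).
Primer B (CTATGCGTATCCCAGGTGTA) also matches the top strand directly, at positions 149–168 — its reverse complement TACACCTGGGATACGCATAG is not present.
Both primers anneal to the bottom strand with 3' ends pointing the same way, so neither can prime synthesis back toward the other.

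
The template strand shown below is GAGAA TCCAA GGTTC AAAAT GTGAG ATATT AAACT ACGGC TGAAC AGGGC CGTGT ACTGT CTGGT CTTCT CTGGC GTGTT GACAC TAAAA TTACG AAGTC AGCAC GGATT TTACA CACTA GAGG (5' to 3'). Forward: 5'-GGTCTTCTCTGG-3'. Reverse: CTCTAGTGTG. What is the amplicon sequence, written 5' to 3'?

5'-GGTCTTCTCTGGCGTGTTGACACTAAAATTACGAAGTCAGCACGGATTTTACACACTAGAG-3'

The forward primer matches the template at positions 63–74.
Taking the reverse complement of CTCTAGTGTG gives CACACTAGAG, found at positions 114–123 on the template; the primer anneals here to the top strand with its 3' end pointing upstream.
The product is the template from position 63 through 123 (61 bp).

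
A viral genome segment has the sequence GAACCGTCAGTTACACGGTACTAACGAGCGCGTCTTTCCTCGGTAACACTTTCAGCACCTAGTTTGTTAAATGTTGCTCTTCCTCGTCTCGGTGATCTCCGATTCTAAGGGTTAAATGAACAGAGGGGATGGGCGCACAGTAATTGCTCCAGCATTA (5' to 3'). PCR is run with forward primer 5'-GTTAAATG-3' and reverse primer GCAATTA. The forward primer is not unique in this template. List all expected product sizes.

82 bp, 37 bp

The forward primer GTTAAATG matches the top strand at positions 66–73, 111–118.
The reverse primer's reverse complement is TAATTGC, matching at positions 141–147.
Each forward site pairs with the reverse site to give a product ending at position 147: sizes 82, 37 bp.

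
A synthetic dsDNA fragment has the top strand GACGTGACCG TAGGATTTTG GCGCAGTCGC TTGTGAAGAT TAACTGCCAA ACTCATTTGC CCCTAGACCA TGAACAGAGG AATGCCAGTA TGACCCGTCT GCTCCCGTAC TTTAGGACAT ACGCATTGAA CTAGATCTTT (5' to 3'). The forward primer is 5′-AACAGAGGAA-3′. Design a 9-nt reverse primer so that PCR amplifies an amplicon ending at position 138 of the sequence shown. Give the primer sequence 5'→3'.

5'-AGATCTAGT-3'

The forward primer binds at positions 73–82; the product's 3' end on the top strand is position 138.
The reverse primer anneals to the top strand over positions 130–138, i.e. to ACTAGATCT.
Its sequence written 5'→3' is the reverse complement: AGATCTAGT.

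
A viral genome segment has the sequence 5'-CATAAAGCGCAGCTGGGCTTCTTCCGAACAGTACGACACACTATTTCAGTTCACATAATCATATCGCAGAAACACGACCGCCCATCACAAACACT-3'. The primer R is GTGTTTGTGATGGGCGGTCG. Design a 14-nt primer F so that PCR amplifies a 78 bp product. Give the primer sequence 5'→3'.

The reverse primer's reverse complement CGACCGCCCATCACAAACAC matches the template at positions 75–94, so the product ends at position 94.
A 78 bp product then starts at position 94 − 78 + 1 = 17.
The forward primer is identical to the top strand there: GCTTCTTCCGAACA.

5'-GCTTCTTCCGAACA-3'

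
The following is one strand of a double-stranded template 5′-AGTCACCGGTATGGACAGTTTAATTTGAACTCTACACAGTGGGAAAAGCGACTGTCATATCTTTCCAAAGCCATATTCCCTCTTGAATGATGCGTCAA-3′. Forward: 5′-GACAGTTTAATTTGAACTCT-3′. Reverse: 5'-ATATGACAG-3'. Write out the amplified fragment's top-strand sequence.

Scanning the template, GACAGTTTAATTTGAACTCT occurs at positions 14–33; this primer anneals to the bottom strand there with its 3' end pointing downstream.
Taking the reverse complement of ATATGACAG gives CTGTCATAT, found at positions 52–60 on the template; the primer anneals here to the top strand with its 3' end pointing upstream.
The product is the template from position 14 through 60 (47 bp).

5'-GACAGTTTAATTTGAACTCTACACAGTGGGAAAAGCGACTGTCATAT-3'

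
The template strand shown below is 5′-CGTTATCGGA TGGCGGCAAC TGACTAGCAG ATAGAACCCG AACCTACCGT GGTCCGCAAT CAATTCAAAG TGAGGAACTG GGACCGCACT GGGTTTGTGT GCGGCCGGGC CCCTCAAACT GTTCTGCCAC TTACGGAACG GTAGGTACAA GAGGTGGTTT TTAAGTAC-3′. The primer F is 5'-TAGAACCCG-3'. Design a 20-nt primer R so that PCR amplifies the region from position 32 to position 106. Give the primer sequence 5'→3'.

The product's 3' end on the top strand is position 106.
The reverse primer anneals to the top strand over positions 87–106, i.e. to CACTGGGTTTGTGTGCGGCC.
Its sequence written 5'→3' is the reverse complement: GGCCGCACACAAACCCAGTG.

5'-GGCCGCACACAAACCCAGTG-3'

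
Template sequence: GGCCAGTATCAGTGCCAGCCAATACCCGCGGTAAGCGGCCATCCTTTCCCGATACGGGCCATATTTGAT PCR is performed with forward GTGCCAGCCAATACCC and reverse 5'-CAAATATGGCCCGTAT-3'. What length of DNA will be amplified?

Forward primer GTGCCAGCCAATACCC is found on the top strand at positions 12–27.
Taking the reverse complement of CAAATATGGCCCGTAT gives ATACGGGCCATATTTG, found at positions 52–67 on the template; the primer anneals here to the top strand with its 3' end pointing upstream.
The product runs from position 12 to position 67, so its length is 67 − 12 + 1 = 56 bp.

56 bp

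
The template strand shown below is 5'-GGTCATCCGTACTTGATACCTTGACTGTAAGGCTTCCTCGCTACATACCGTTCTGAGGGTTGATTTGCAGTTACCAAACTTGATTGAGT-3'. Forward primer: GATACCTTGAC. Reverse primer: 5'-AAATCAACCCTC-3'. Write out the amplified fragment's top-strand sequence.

Scanning the template, GATACCTTGAC occurs at positions 15–25; this primer anneals to the bottom strand there with its 3' end pointing downstream.
Reverse complement of the reverse primer: GAGGGTTGATTT. This occurs on the top strand at positions 55–66.
The product is the template from position 15 through 66 (52 bp).

5'-GATACCTTGACTGTAAGGCTTCCTCGCTACATACCGTTCTGAGGGTTGATTT-3'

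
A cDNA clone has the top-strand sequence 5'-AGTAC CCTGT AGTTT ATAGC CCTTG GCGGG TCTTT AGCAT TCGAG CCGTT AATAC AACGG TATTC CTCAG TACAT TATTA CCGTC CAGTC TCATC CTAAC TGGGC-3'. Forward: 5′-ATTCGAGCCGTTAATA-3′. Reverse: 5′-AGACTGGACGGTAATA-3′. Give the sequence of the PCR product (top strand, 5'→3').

5'-ATTCGAGCCGTTAATACAACGGTATTCCTCAGTACATTATTACCGTCCAGTCT-3'

The forward primer matches the template at positions 39–54.
Reverse complement of the reverse primer: TATTACCGTCCAGTCT. This occurs on the top strand at positions 76–91.
The product is the template from position 39 through 91 (53 bp).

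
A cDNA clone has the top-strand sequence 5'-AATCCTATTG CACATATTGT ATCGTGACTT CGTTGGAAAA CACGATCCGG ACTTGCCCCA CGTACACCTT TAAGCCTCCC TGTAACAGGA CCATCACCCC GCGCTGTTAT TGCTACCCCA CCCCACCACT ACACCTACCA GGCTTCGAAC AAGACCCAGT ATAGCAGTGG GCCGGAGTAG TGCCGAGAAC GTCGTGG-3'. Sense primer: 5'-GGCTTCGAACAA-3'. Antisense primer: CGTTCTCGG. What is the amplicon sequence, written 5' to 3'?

Forward primer GGCTTCGAACAA is found on the top strand at positions 141–152.
The reverse primer's reverse complement is CCGAGAACG, which matches the template at positions 183–191.
The product is the template from position 141 through 191 (51 bp).

5'-GGCTTCGAACAAGACCCAGTATAGCAGTGGGCCGGAGTAGTGCCGAGAACG-3'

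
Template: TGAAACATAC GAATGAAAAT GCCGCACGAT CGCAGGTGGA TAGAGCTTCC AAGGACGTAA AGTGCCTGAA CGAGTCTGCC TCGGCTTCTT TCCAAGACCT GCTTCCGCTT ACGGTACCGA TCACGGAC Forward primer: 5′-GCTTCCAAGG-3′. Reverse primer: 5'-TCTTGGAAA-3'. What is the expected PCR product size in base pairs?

Forward primer GCTTCCAAGG is found on the top strand at positions 45–54.
Taking the reverse complement of TCTTGGAAA gives TTTCCAAGA, found at positions 89–97 on the template; the primer anneals here to the top strand with its 3' end pointing upstream.
Product length = (reverse-primer end) − (forward-primer start) + 1 = 97 − 45 + 1 = 53 bp.

53 bp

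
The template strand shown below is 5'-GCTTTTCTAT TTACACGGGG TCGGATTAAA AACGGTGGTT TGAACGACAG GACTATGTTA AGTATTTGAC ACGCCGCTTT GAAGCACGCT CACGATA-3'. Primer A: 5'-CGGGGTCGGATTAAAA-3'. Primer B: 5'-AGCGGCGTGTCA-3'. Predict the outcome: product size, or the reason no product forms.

Primer A (CGGGGTCGGATTAAAA) matches the top strand at positions 16–31; it acts as a forward primer.
Primer B's reverse complement is TGACACGCCGCT, matching the top strand at positions 67–78; it acts as a reverse primer.
The 3' ends face each other across positions 16–78, giving a 63 bp product.

Yes — a 63 bp product.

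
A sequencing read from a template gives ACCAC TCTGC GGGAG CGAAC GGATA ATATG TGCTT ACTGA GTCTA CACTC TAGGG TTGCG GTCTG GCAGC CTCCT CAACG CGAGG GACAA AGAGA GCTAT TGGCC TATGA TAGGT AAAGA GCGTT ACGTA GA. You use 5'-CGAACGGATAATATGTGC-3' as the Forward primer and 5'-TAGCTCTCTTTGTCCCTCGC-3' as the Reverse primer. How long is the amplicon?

Scanning the template, CGAACGGATAATATGTGC occurs at positions 16–33; this primer anneals to the bottom strand there with its 3' end pointing downstream.
The reverse primer's reverse complement is GCGAGGGACAAAGAGAGCTA, which matches the template at positions 80–99.
Amplicon spans positions 16–99: 84 bp.

84 bp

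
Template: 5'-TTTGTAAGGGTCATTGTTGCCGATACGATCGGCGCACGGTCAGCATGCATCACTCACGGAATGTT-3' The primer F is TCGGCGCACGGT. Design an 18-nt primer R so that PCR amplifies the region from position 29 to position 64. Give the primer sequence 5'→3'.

The product's 3' end on the top strand is position 64.
The reverse primer anneals to the top strand over positions 47–64, i.e. to GCATCACTCACGGAATGT.
Its sequence written 5'→3' is the reverse complement: ACATTCCGTGAGTGATGC.

5'-ACATTCCGTGAGTGATGC-3'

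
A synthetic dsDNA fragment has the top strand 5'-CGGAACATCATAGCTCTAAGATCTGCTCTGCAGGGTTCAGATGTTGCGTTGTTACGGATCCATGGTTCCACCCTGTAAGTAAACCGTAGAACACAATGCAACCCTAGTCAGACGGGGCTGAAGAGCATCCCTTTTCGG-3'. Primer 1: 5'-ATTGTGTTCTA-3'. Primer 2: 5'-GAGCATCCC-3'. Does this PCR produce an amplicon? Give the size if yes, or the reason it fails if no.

No product — the primers' 3' ends point away from each other.

Primer 1 (ATTGTGTTCTA) has reverse complement TAGAACACAAT, which matches the top strand at positions 87–97; primer 1 anneals to the top strand there with its 3' end pointing upstream toward position 87.
Primer 2 (GAGCATCCC) matches the top strand directly at positions 123–131; it anneals to the bottom strand with its 3' end pointing downstream toward position 131.
The 3' ends diverge (primer 1 extends toward position 1, primer 2 toward position 138), so the primers never converge on a shared product.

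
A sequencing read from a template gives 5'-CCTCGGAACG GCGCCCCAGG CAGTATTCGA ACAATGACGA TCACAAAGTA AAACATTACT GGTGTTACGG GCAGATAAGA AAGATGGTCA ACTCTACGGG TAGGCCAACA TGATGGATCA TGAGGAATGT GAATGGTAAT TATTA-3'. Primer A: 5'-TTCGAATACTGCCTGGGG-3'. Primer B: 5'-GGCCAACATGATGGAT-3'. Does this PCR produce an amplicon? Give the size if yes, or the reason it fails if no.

Primer A (TTCGAATACTGCCTGGGG) has reverse complement CCCCAGGCAGTATTCGAA, which matches the top strand at positions 14–31; primer A anneals to the top strand there with its 3' end pointing upstream toward position 14.
Primer B (GGCCAACATGATGGAT) matches the top strand directly at positions 103–118; it anneals to the bottom strand with its 3' end pointing downstream toward position 118.
The 3' ends diverge (primer A extends toward position 1, primer B toward position 145), so the primers never converge on a shared product.

No product — the primers' 3' ends point away from each other.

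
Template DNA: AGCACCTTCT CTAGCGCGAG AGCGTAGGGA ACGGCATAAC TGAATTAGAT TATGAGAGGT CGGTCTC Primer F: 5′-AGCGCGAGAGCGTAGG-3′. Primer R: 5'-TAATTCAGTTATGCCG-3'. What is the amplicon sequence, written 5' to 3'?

5'-AGCGCGAGAGCGTAGGGAACGGCATAACTGAATTA-3'

The forward primer matches the template at positions 13–28.
Reverse complement of the reverse primer: CGGCATAACTGAATTA. This occurs on the top strand at positions 32–47.
The product is the template from position 13 through 47 (35 bp).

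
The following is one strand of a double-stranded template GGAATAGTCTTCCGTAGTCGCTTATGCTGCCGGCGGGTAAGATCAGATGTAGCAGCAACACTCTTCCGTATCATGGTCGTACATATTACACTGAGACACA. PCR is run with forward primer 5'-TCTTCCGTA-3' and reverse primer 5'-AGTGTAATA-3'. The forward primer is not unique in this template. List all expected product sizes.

The forward primer TCTTCCGTA matches the top strand at positions 8–16, 62–70.
The reverse primer's reverse complement is TATTACACT, matching at positions 84–92.
Each forward site pairs with the reverse site to give a product ending at position 92: sizes 85, 31 bp.

85 bp, 31 bp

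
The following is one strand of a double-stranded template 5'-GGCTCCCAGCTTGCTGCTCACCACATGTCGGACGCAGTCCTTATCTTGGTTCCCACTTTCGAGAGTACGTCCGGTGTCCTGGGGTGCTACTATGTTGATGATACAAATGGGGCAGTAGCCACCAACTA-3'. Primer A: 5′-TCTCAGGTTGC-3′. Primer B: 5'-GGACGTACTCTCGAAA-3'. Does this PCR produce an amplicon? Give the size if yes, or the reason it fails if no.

Primer A (TCTCAGGTTGC) does not match the top strand, and its reverse complement GCAACCTGAGA does not match either.
With no annealing site for primer A, no amplification occurs.

No product — primer A has no binding site in the template.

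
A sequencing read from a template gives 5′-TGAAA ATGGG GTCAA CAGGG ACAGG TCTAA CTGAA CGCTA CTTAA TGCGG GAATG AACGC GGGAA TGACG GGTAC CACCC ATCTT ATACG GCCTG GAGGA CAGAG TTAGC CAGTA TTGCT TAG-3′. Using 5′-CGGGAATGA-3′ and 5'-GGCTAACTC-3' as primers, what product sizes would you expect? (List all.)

64 bp, 52 bp

The forward primer CGGGAATGA matches the top strand at positions 48–56, 60–68.
The reverse primer's reverse complement is GAGTTAGCC, matching at positions 103–111.
Each forward site pairs with the reverse site to give a product ending at position 111: sizes 64, 52 bp.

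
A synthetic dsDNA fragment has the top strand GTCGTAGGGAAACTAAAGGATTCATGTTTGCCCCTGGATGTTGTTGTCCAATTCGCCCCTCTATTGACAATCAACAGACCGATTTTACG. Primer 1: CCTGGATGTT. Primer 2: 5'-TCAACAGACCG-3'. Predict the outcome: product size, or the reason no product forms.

No product — both primers anneal to the same strand and extend in the same direction.

Primer 1 (CCTGGATGTT) matches the top strand at positions 33–42 (3' end points downstream).
Primer 2 (TCAACAGACCG) also matches the top strand directly, at positions 71–81 — its reverse complement CGGTCTGTTGA is not present.
Both primers anneal to the bottom strand with 3' ends pointing the same way, so neither can prime synthesis back toward the other.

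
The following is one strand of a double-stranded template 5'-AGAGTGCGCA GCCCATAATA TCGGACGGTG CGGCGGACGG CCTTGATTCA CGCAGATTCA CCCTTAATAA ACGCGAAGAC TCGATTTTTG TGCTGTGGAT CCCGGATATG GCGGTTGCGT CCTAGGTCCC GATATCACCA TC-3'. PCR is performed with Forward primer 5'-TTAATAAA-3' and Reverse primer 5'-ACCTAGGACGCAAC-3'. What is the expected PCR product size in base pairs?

Scanning the template, TTAATAAA occurs at positions 64–71; this primer anneals to the bottom strand there with its 3' end pointing downstream.
Reverse complement of the reverse primer: GTTGCGTCCTAGGT. This occurs on the top strand at positions 114–127.
The product runs from position 64 to position 127, so its length is 127 − 64 + 1 = 64 bp.

64 bp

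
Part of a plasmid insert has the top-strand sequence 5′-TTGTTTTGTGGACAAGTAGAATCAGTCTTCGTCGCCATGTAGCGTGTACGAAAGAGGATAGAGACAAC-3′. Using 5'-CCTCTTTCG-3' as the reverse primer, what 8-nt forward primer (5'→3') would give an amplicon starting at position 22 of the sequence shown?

5'-TCAGTCTT-3'

The reverse primer's reverse complement CGAAAGAGG matches the template at positions 49–57; the product starts at position 22.
The forward primer is identical to the top strand over positions 22–29: TCAGTCTT.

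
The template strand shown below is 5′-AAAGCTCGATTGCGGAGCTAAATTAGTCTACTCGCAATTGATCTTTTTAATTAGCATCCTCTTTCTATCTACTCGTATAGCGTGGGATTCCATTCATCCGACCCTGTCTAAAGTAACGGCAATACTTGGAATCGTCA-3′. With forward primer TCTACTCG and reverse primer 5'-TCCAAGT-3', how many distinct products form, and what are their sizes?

The forward primer TCTACTCG matches the top strand at positions 27–34, 68–75.
The reverse primer's reverse complement is ACTTGGA, matching at positions 124–130.
Each forward site pairs with the reverse site to give a product ending at position 130: sizes 104, 63 bp.

Two products: 104 bp, 63 bp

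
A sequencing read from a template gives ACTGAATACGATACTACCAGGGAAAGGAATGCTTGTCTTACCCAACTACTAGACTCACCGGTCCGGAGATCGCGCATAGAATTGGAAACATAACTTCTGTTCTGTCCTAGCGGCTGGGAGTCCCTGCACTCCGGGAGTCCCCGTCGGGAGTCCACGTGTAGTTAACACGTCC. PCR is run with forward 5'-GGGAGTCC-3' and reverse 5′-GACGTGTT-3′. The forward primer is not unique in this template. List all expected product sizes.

The forward primer GGGAGTCC matches the top strand at positions 116–123, 133–140, 146–153.
The reverse primer's reverse complement is AACACGTC, matching at positions 164–171.
Each forward site pairs with the reverse site to give a product ending at position 171: sizes 56, 39, 26 bp.

56 bp, 39 bp, 26 bp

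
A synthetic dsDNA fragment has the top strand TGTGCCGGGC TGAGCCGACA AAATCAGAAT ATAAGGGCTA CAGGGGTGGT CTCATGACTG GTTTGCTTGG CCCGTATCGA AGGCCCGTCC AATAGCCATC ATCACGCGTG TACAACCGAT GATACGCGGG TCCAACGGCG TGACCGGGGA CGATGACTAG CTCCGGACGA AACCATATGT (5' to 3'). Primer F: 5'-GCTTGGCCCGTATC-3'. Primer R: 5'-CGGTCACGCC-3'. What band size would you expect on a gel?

82 bp

Forward primer GCTTGGCCCGTATC is found on the top strand at positions 65–78.
Taking the reverse complement of CGGTCACGCC gives GGCGTGACCG, found at positions 137–146 on the template; the primer anneals here to the top strand with its 3' end pointing upstream.
Amplicon spans positions 65–146: 82 bp.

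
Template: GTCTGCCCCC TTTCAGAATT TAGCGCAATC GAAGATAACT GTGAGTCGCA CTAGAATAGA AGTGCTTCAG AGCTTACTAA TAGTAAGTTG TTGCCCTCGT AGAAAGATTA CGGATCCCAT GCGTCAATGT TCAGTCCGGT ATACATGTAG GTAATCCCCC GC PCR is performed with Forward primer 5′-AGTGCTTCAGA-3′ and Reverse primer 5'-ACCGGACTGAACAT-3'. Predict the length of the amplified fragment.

80 bp

The forward primer matches the template at positions 61–71.
Reverse complement of the reverse primer: ATGTTCAGTCCGGT. This occurs on the top strand at positions 127–140.
The product runs from position 61 to position 140, so its length is 140 − 61 + 1 = 80 bp.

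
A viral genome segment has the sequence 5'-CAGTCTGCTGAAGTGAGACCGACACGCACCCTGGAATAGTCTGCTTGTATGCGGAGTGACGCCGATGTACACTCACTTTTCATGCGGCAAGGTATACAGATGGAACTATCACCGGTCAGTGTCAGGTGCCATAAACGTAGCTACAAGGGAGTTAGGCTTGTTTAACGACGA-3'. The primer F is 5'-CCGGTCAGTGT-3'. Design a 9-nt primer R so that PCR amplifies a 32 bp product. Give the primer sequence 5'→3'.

The forward primer binds at positions 112–122, so a 32 bp product ends at position 112 + 32 − 1 = 143.
The reverse primer anneals to the top strand over positions 135–143, i.e. to ACGTAGCTA.
Its sequence written 5'→3' is the reverse complement: TAGCTACGT.

5'-TAGCTACGT-3'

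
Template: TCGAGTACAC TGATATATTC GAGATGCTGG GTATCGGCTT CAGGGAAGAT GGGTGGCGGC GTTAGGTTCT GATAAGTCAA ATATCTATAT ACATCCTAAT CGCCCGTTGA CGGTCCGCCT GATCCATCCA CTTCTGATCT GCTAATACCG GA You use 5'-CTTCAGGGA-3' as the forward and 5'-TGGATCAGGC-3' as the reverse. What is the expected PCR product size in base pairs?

Forward primer CTTCAGGGA is found on the top strand at positions 38–46.
Reverse complement of the reverse primer: GCCTGATCCA. This occurs on the top strand at positions 117–126.
Product length = (reverse-primer end) − (forward-primer start) + 1 = 126 − 38 + 1 = 89 bp.

89 bp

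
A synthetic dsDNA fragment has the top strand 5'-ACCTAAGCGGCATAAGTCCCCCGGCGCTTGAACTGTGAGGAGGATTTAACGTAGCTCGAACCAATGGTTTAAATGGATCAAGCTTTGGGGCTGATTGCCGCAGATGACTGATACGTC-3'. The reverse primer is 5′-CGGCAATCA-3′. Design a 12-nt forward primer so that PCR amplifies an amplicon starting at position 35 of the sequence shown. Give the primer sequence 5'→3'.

The reverse primer's reverse complement TGATTGCCG matches the template at positions 92–100; the product starts at position 35.
The forward primer is identical to the top strand over positions 35–46: GTGAGGAGGATT.

5'-GTGAGGAGGATT-3'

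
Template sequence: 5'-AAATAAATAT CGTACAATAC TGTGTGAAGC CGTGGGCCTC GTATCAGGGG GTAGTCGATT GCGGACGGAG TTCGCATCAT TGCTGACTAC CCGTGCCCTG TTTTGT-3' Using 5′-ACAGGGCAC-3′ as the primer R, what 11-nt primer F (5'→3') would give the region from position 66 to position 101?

The reverse primer's reverse complement GTGCCCTGT matches the template at positions 93–101; the product starts at position 66.
The forward primer is identical to the top strand over positions 66–76: CGGAGTTCGCA.

5'-CGGAGTTCGCA-3'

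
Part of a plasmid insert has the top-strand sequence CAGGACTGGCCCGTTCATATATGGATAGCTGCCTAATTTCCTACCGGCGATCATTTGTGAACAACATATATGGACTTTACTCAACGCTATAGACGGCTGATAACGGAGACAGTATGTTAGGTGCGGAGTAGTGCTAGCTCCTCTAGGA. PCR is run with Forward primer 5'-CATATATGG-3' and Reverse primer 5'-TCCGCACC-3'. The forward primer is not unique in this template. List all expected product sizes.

The forward primer CATATATGG matches the top strand at positions 16–24, 65–73.
The reverse primer's reverse complement is GGTGCGGA, matching at positions 120–127.
Each forward site pairs with the reverse site to give a product ending at position 127: sizes 112, 63 bp.

112 bp, 63 bp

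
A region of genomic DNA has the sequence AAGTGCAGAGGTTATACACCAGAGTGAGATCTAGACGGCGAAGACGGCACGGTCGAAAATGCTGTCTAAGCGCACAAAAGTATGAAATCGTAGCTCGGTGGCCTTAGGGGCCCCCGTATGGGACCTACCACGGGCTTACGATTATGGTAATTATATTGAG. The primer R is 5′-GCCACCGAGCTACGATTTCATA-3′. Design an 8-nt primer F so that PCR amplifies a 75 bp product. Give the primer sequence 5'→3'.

The reverse primer's reverse complement TATGAAATCGTAGCTCGGTGGC matches the template at positions 81–102, so the product ends at position 102.
A 75 bp product then starts at position 102 − 75 + 1 = 28.
The forward primer is identical to the top strand there: GATCTAGA.

5'-GATCTAGA-3'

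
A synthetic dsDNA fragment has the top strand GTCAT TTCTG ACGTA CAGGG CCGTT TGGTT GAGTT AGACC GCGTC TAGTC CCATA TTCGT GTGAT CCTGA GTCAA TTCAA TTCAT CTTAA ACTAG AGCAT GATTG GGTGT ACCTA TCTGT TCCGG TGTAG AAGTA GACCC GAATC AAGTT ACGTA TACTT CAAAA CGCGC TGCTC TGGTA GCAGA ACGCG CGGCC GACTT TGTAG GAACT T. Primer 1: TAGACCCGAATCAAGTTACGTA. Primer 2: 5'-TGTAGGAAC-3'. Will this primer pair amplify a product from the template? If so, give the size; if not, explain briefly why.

Primer 1 (TAGACCCGAATCAAGTTACGTA) matches the top strand at positions 134–155 (3' end points downstream).
Primer 2 (TGTAGGAAC) also matches the top strand directly, at positions 201–209 — its reverse complement GTTCCTACA is not present.
Both primers anneal to the bottom strand with 3' ends pointing the same way, so neither can prime synthesis back toward the other.

No product — both primers anneal to the same strand and extend in the same direction.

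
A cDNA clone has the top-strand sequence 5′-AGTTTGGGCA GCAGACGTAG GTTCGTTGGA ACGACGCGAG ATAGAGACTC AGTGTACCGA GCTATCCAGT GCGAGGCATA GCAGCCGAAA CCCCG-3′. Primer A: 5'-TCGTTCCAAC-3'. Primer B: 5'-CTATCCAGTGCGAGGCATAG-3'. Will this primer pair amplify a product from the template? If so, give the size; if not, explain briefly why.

No product — the primers' 3' ends point away from each other.

Primer A (TCGTTCCAAC) has reverse complement GTTGGAACGA, which matches the top strand at positions 25–34; primer A anneals to the top strand there with its 3' end pointing upstream toward position 25.
Primer B (CTATCCAGTGCGAGGCATAG) matches the top strand directly at positions 62–81; it anneals to the bottom strand with its 3' end pointing downstream toward position 81.
The 3' ends diverge (primer A extends toward position 1, primer B toward position 95), so the primers never converge on a shared product.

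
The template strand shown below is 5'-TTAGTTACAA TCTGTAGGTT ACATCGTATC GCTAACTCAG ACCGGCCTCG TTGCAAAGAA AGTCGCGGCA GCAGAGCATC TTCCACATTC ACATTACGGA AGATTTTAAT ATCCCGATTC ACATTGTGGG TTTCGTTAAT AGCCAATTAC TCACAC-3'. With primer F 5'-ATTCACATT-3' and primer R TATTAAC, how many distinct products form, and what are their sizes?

Two products: 55 bp, 25 bp

The forward primer ATTCACATT matches the top strand at positions 87–95, 117–125.
The reverse primer's reverse complement is GTTAATA, matching at positions 135–141.
Each forward site pairs with the reverse site to give a product ending at position 141: sizes 55, 25 bp.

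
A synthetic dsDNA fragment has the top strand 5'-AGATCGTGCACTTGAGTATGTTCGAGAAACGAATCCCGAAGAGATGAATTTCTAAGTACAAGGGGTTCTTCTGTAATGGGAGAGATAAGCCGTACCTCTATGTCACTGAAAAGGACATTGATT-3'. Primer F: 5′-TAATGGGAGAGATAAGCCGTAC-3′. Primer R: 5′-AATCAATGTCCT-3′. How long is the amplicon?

Forward primer TAATGGGAGAGATAAGCCGTAC is found on the top strand at positions 74–95.
Taking the reverse complement of AATCAATGTCCT gives AGGACATTGATT, found at positions 112–123 on the template; the primer anneals here to the top strand with its 3' end pointing upstream.
The product runs from position 74 to position 123, so its length is 123 − 74 + 1 = 50 bp.

50 bp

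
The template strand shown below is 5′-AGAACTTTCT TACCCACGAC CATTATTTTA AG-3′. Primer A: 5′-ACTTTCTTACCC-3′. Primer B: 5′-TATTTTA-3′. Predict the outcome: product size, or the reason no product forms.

No product — both primers anneal to the same strand and extend in the same direction.

Primer A (ACTTTCTTACCC) matches the top strand at positions 4–15 (3' end points downstream).
Primer B (TATTTTA) also matches the top strand directly, at positions 24–30 — its reverse complement TAAAATA is not present.
Both primers anneal to the bottom strand with 3' ends pointing the same way, so neither can prime synthesis back toward the other.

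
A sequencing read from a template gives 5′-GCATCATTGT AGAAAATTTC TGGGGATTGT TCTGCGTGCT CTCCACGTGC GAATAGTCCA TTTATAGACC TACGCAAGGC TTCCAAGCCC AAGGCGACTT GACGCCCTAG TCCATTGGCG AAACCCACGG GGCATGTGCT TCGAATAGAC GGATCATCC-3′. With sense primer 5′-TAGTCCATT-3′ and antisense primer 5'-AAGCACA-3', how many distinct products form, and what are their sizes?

Two products: 88 bp, 34 bp

The forward primer TAGTCCATT matches the top strand at positions 54–62, 108–116.
The reverse primer's reverse complement is TGTGCTT, matching at positions 135–141.
Each forward site pairs with the reverse site to give a product ending at position 141: sizes 88, 34 bp.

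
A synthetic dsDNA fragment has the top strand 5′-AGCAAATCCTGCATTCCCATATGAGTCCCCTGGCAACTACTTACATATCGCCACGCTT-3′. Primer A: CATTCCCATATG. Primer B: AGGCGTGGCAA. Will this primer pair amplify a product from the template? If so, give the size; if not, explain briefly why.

Primer B (AGGCGTGGCAA) does not match the top strand, and its reverse complement TTGCCACGCCT does not match either.
With no annealing site for primer B, no amplification occurs.

No product — primer B has no binding site in the template.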